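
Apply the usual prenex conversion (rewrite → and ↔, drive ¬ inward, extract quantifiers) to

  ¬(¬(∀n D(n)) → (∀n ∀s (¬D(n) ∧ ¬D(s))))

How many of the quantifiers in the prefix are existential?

3

First replace A → B with ¬A ∨ B.
  ¬(¬¬(∀n D(n)) ∨ (∀n ∀s (¬D(n) ∧ ¬D(s))))
Push ¬ through the quantifiers and connectives to reach negation normal form:
  (∃n ¬D(n)) ∧ (∃n ∃s (D(n) ∨ D(s)))
Give each quantifier a distinct variable: n↦p.
  (∃n ¬D(n)) ∧ (∃p ∃s (D(p) ∨ D(s)))
Finally move all quantifiers to the prefix:
  ∃n ∃p ∃s (¬D(n) ∧ (D(p) ∨ D(s)))
The prefix is ∃n ∃p ∃s: 0 universal, 3 existential.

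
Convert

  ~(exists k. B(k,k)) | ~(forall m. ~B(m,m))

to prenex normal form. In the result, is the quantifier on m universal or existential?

existential

Drive negations inward (¬∀x A ≡ ∃x ¬A, ¬∃x A ≡ ∀x ¬A, De Morgan for ∧/∨):
  (forall k. ~B(k,k)) | (exists m. B(m,m))
Extract every quantifier outward, since the variables are now distinct and don't occur free across branches:
  forall k. exists m. (~B(k,k) | B(m,m))
The quantifier forall m sits under an odd number of negations, so it flips to exists m.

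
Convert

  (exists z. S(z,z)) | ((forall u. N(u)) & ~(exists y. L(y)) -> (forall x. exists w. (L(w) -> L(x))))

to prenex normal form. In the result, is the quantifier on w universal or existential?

existential

First replace A → B with ¬A ∨ B.
  (exists z. S(z,z)) | ~((forall u. N(u)) & ~(exists y. L(y))) | (forall x. exists w. (~L(w) | L(x)))
Drive negations inward (¬∀x A ≡ ∃x ¬A, ¬∃x A ≡ ∀x ¬A, De Morgan for ∧/∨):
  (exists z. S(z,z)) | (exists u. ~N(u)) | (exists y. L(y)) | (forall x. exists w. (~L(w) | L(x)))
Finally move all quantifiers to the prefix:
  exists z. exists u. exists y. forall x. exists w. (S(z,z) | ~N(u) | L(y) | ~L(w) | L(x))
The quantifier exists w sits under an even number of negations (counting the antecedent side of each →), so it remains existential.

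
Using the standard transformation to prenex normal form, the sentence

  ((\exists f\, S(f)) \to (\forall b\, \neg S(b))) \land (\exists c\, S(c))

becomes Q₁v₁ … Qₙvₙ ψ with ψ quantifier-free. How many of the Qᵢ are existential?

Eliminate → and ↔ using ¬ and ∨.
  (\neg (\exists f\, S(f)) \lor (\forall b\, \neg S(b))) \land (\exists c\, S(c))
Drive negations inward (¬∀x A ≡ ∃x ¬A, ¬∃x A ≡ ∀x ¬A, De Morgan for ∧/∨):
  ((\forall f\, \neg S(f)) \lor (\forall b\, \neg S(b))) \land (\exists c\, S(c))
All bound variables are already distinct, so no renaming is needed.
Extract every quantifier outward, since the variables are now distinct and don't occur free across branches:
  \forall f\, \forall b\, \exists c\, ((\neg S(f) \lor \neg S(b)) \land S(c))
The prefix is \forall f \forall b \exists c: 2 universal, 1 existential.

1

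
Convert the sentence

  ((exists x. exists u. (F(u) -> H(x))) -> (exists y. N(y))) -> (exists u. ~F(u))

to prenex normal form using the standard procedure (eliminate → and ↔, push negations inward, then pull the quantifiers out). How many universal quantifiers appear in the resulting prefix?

1

Rewrite implications/biconditionals: A → B as ¬A ∨ B.
  ~(~(exists x. exists u. (~F(u) | H(x))) | (exists y. N(y))) | (exists u. ~F(u))
Move each ¬ inward, flipping quantifiers it crosses:
  (exists x. exists u. (~F(u) | H(x))) & (forall y. ~N(y)) | (exists u. ~F(u))
Rename bound variables to avoid capture: u↦w1.
  (exists x. exists u. (~F(u) | H(x))) & (forall y. ~N(y)) | (exists w1. ~F(w1))
Finally move all quantifiers to the prefix:
  exists x. exists u. forall y. exists w1. ((~F(u) | H(x)) & ~N(y) | ~F(w1))
The prefix is exists x exists u forall y exists w1: 1 universal, 3 existential.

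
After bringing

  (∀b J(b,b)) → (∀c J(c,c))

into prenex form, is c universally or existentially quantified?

Eliminate → and ↔ using ¬ and ∨.
  ¬(∀b J(b,b)) ∨ (∀c J(c,c))
Move each ¬ inward, flipping quantifiers it crosses:
  (∃b ¬J(b,b)) ∨ (∀c J(c,c))
All bound variables are already distinct, so no renaming is needed.
Extract every quantifier outward, since the variables are now distinct and don't occur free across branches:
  ∃b ∀c (¬J(b,b) ∨ J(c,c))
The quantifier ∀c sits under an even number of negations (counting the antecedent side of each →), so it remains universal.

universal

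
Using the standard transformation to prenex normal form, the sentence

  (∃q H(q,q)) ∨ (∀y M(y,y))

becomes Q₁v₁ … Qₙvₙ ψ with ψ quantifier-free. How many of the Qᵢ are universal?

1

All bound variables are already distinct, so no renaming is needed.
Finally move all quantifiers to the prefix:
  ∃q ∀y (H(q,q) ∨ M(y,y))
The prefix is ∃q ∀y: 1 universal, 1 existential.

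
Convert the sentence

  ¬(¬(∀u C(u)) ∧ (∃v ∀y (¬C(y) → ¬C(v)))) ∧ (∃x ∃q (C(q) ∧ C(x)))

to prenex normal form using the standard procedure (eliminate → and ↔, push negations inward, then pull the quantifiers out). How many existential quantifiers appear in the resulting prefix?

First replace A → B with ¬A ∨ B.
  ¬(¬(∀u C(u)) ∧ (∃v ∀y (¬¬C(y) ∨ ¬C(v)))) ∧ (∃x ∃q (C(q) ∧ C(x)))
Drive negations inward (¬∀x A ≡ ∃x ¬A, ¬∃x A ≡ ∀x ¬A, De Morgan for ∧/∨):
  ((∀u C(u)) ∨ (∀v ∃y (¬C(y) ∧ C(v)))) ∧ (∃x ∃q (C(q) ∧ C(x)))
All bound variables are already distinct, so no renaming is needed.
Finally move all quantifiers to the prefix:
  ∀u ∀v ∃y ∃x ∃q ((C(u) ∨ ¬C(y) ∧ C(v)) ∧ C(q) ∧ C(x))
The prefix is ∀u ∀v ∃y ∃x ∃q: 2 universal, 3 existential.

3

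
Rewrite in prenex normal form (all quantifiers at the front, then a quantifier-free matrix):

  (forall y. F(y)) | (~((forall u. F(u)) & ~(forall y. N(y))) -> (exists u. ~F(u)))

Rewrite implications/biconditionals: A → B as ¬A ∨ B.
  (forall y. F(y)) | ~~((forall u. F(u)) & ~(forall y. N(y))) | (exists u. ~F(u))
Move each ¬ inward, flipping quantifiers it crosses:
  (forall y. F(y)) | (forall u. F(u)) & (exists y. ~N(y)) | (exists u. ~F(u))
Rename bound variables to avoid capture: y↦x, u↦y1.
  (forall y. F(y)) | (forall u. F(u)) & (exists x. ~N(x)) | (exists y1. ~F(y1))
Pull the quantifiers to the front (each side's bound variable is not free in the other side):
  forall y. forall u. exists x. exists y1. (F(y) | F(u) & ~N(x) | ~F(y1))

forall y. forall u. exists x. exists y1. (F(y) | F(u) & ~N(x) | ~F(y1))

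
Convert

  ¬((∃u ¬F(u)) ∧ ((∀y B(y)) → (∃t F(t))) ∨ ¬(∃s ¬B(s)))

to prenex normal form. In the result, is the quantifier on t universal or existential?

universal

Rewrite implications/biconditionals: A → B as ¬A ∨ B.
  ¬((∃u ¬F(u)) ∧ (¬(∀y B(y)) ∨ (∃t F(t))) ∨ ¬(∃s ¬B(s)))
Drive negations inward (¬∀x A ≡ ∃x ¬A, ¬∃x A ≡ ∀x ¬A, De Morgan for ∧/∨):
  ((∀u F(u)) ∨ (∀y B(y)) ∧ (∀t ¬F(t))) ∧ (∃s ¬B(s))
All bound variables are already distinct, so no renaming is needed.
Pull the quantifiers to the front (each side's bound variable is not free in the other side):
  ∀u ∀y ∀t ∃s ((F(u) ∨ B(y) ∧ ¬F(t)) ∧ ¬B(s))
The quantifier ∃t sits under an odd number of negations (counting the antecedent side of each →), so it flips to ∀t.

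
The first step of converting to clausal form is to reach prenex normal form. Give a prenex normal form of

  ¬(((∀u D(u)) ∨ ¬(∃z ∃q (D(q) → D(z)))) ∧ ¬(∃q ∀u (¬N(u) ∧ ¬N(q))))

First replace A → B with ¬A ∨ B.
  ¬(((∀u D(u)) ∨ ¬(∃z ∃q (¬D(q) ∨ D(z)))) ∧ ¬(∃q ∀u (¬N(u) ∧ ¬N(q))))
Move each ¬ inward, flipping quantifiers it crosses:
  (∃u ¬D(u)) ∧ (∃z ∃q (¬D(q) ∨ D(z))) ∨ (∃q ∀u (¬N(u) ∧ ¬N(q)))
Standardize variables apart so no two quantifiers bind the same name: q↦v1, u↦b.
  (∃u ¬D(u)) ∧ (∃z ∃q (¬D(q) ∨ D(z))) ∨ (∃v1 ∀b (¬N(b) ∧ ¬N(v1)))
Finally move all quantifiers to the prefix:
  ∃u ∃z ∃q ∃v1 ∀b (¬D(u) ∧ (¬D(q) ∨ D(z)) ∨ ¬N(b) ∧ ¬N(v1))

∃u ∃z ∃q ∃v1 ∀b (¬D(u) ∧ (¬D(q) ∨ D(z)) ∨ ¬N(b) ∧ ¬N(v1))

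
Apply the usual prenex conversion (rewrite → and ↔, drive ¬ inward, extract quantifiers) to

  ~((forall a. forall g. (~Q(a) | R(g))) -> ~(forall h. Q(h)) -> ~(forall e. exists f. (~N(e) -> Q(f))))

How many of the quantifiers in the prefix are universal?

Eliminate → and ↔ using ¬ and ∨.
  ~(~(forall a. forall g. (~Q(a) | R(g))) | ~~(forall h. Q(h)) | ~(forall e. exists f. (~~N(e) | Q(f))))
Move each ¬ inward, flipping quantifiers it crosses:
  (forall a. forall g. (~Q(a) | R(g))) & (exists h. ~Q(h)) & (forall e. exists f. (N(e) | Q(f)))
Finally move all quantifiers to the prefix:
  forall a. forall g. exists h. forall e. exists f. ((~Q(a) | R(g)) & ~Q(h) & (N(e) | Q(f)))
The prefix is forall a forall g exists h forall e exists f: 3 universal, 2 existential.

3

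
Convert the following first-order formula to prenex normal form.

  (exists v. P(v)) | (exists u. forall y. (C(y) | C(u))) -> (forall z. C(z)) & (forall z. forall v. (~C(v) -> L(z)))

forall v. forall u. exists y. forall z. forall v1. forall r. (~P(v) & ~C(y) & ~C(u) | C(z) & (C(r) | L(v1)))

Eliminate → and ↔ using ¬ and ∨.
  ~((exists v. P(v)) | (exists u. forall y. (C(y) | C(u)))) | (forall z. C(z)) & (forall z. forall v. (~~C(v) | L(z)))
Push ¬ through the quantifiers and connectives to reach negation normal form:
  (forall v. ~P(v)) & (forall u. exists y. (~C(y) & ~C(u))) | (forall z. C(z)) & (forall z. forall v. (C(v) | L(z)))
Give each quantifier a distinct variable: z↦v1, v↦r.
  (forall v. ~P(v)) & (forall u. exists y. (~C(y) & ~C(u))) | (forall z. C(z)) & (forall v1. forall r. (C(r) | L(v1)))
Finally move all quantifiers to the prefix:
  forall v. forall u. exists y. forall z. forall v1. forall r. (~P(v) & ~C(y) & ~C(u) | C(z) & (C(r) | L(v1)))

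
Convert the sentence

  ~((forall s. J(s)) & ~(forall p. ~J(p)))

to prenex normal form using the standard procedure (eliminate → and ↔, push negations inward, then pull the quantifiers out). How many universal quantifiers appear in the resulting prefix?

Drive negations inward (¬∀x A ≡ ∃x ¬A, ¬∃x A ≡ ∀x ¬A, De Morgan for ∧/∨):
  (exists s. ~J(s)) | (forall p. ~J(p))
Extract every quantifier outward, since the variables are now distinct and don't occur free across branches:
  exists s. forall p. (~J(s) | ~J(p))
The prefix is exists s forall p: 1 universal, 1 existential.

1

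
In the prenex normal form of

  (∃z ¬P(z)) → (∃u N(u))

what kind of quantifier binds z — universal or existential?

Rewrite implications/biconditionals: A → B as ¬A ∨ B.
  ¬(∃z ¬P(z)) ∨ (∃u N(u))
Drive negations inward (¬∀x A ≡ ∃x ¬A, ¬∃x A ≡ ∀x ¬A, De Morgan for ∧/∨):
  (∀z P(z)) ∨ (∃u N(u))
All bound variables are already distinct, so no renaming is needed.
Finally move all quantifiers to the prefix:
  ∀z ∃u (P(z) ∨ N(u))
The quantifier ∃z sits under an odd number of negations (counting the antecedent side of each →), so it flips to ∀z.

universal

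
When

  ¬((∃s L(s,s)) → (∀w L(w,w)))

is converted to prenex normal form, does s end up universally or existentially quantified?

First replace A → B with ¬A ∨ B.
  ¬(¬(∃s L(s,s)) ∨ (∀w L(w,w)))
Move each ¬ inward, flipping quantifiers it crosses:
  (∃s L(s,s)) ∧ (∃w ¬L(w,w))
Finally move all quantifiers to the prefix:
  ∃s ∃w (L(s,s) ∧ ¬L(w,w))
The quantifier ∃s sits under an even number of negations (counting the antecedent side of each →), so it remains existential.

existential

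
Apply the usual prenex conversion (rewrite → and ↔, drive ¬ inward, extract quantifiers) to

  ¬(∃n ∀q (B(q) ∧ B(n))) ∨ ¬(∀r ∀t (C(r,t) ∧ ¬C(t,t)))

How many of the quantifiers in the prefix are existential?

Push ¬ through the quantifiers and connectives to reach negation normal form:
  (∀n ∃q (¬B(q) ∨ ¬B(n))) ∨ (∃r ∃t (¬C(r,t) ∨ C(t,t)))
All bound variables are already distinct, so no renaming is needed.
Pull the quantifiers to the front (each side's bound variable is not free in the other side):
  ∀n ∃q ∃r ∃t (¬B(q) ∨ ¬B(n) ∨ ¬C(r,t) ∨ C(t,t))
The prefix is ∀n ∃q ∃r ∃t: 1 universal, 3 existential.

3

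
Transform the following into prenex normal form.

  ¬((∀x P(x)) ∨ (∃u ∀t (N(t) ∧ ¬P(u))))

Move each ¬ inward, flipping quantifiers it crosses:
  (∃x ¬P(x)) ∧ (∀u ∃t (¬N(t) ∨ P(u)))
Finally move all quantifiers to the prefix:
  ∃x ∀u ∃t (¬P(x) ∧ (¬N(t) ∨ P(u)))

∃x ∀u ∃t (¬P(x) ∧ (¬N(t) ∨ P(u)))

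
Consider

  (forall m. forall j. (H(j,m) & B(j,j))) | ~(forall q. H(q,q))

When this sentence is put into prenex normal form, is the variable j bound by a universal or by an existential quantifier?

universal

Move each ¬ inward, flipping quantifiers it crosses:
  (forall m. forall j. (H(j,m) & B(j,j))) | (exists q. ~H(q,q))
Pull the quantifiers to the front (each side's bound variable is not free in the other side):
  forall m. forall j. exists q. (H(j,m) & B(j,j) | ~H(q,q))
The quantifier forall j sits under an even number of negations, so it remains universal.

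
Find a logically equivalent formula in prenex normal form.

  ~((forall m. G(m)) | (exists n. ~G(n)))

Push ¬ through the quantifiers and connectives to reach negation normal form:
  (exists m. ~G(m)) & (forall n. G(n))
Pull the quantifiers to the front (each side's bound variable is not free in the other side):
  exists m. forall n. (~G(m) & G(n))

exists m. forall n. (~G(m) & G(n))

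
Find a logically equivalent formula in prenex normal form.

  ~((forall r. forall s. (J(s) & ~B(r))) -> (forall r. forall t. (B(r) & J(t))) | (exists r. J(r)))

Rewrite implications/biconditionals: A → B as ¬A ∨ B.
  ~(~(forall r. forall s. (J(s) & ~B(r))) | (forall r. forall t. (B(r) & J(t))) | (exists r. J(r)))
Move each ¬ inward, flipping quantifiers it crosses:
  (forall r. forall s. (J(s) & ~B(r))) & (exists r. exists t. (~B(r) | ~J(t))) & (forall r. ~J(r))
Give each quantifier a distinct variable: r↦x, r↦v1.
  (forall r. forall s. (J(s) & ~B(r))) & (exists x. exists t. (~B(x) | ~J(t))) & (forall v1. ~J(v1))
Extract every quantifier outward, since the variables are now distinct and don't occur free across branches:
  forall r. forall s. exists x. exists t. forall v1. (J(s) & ~B(r) & (~B(x) | ~J(t)) & ~J(v1))

forall r. forall s. exists x. exists t. forall v1. (J(s) & ~B(r) & (~B(x) | ~J(t)) & ~J(v1))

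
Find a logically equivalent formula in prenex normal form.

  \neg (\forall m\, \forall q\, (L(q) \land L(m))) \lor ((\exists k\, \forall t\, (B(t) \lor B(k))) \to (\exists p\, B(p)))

\exists m\, \exists q\, \forall k\, \exists t\, \exists p\, (\neg L(q) \lor \neg L(m) \lor \neg B(t) \land \neg B(k) \lor B(p))

Eliminate → and ↔ using ¬ and ∨.
  \neg (\forall m\, \forall q\, (L(q) \land L(m))) \lor \neg (\exists k\, \forall t\, (B(t) \lor B(k))) \lor (\exists p\, B(p))
Drive negations inward (¬∀x A ≡ ∃x ¬A, ¬∃x A ≡ ∀x ¬A, De Morgan for ∧/∨):
  (\exists m\, \exists q\, (\neg L(q) \lor \neg L(m))) \lor (\forall k\, \exists t\, (\neg B(t) \land \neg B(k))) \lor (\exists p\, B(p))
All bound variables are already distinct, so no renaming is needed.
Finally move all quantifiers to the prefix:
  \exists m\, \exists q\, \forall k\, \exists t\, \exists p\, (\neg L(q) \lor \neg L(m) \lor \neg B(t) \land \neg B(k) \lor B(p))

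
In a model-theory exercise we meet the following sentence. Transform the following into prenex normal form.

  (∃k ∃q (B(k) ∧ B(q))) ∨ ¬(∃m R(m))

Push ¬ through the quantifiers and connectives to reach negation normal form:
  (∃k ∃q (B(k) ∧ B(q))) ∨ (∀m ¬R(m))
All bound variables are already distinct, so no renaming is needed.
Extract every quantifier outward, since the variables are now distinct and don't occur free across branches:
  ∃k ∃q ∀m (B(k) ∧ B(q) ∨ ¬R(m))

∃k ∃q ∀m (B(k) ∧ B(q) ∨ ¬R(m))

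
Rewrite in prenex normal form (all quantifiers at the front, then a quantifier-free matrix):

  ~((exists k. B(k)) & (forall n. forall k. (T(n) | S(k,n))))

Move each ¬ inward, flipping quantifiers it crosses:
  (forall k. ~B(k)) | (exists n. exists k. (~T(n) & ~S(k,n)))
Rename bound variables to avoid capture: k↦u.
  (forall k. ~B(k)) | (exists n. exists u. (~T(n) & ~S(u,n)))
Pull the quantifiers to the front (each side's bound variable is not free in the other side):
  forall k. exists n. exists u. (~B(k) | ~T(n) & ~S(u,n))

forall k. exists n. exists u. (~B(k) | ~T(n) & ~S(u,n))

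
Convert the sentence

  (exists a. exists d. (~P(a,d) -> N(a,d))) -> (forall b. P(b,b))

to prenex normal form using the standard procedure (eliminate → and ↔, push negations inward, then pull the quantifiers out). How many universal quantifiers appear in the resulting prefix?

3

First replace A → B with ¬A ∨ B.
  ~(exists a. exists d. (~~P(a,d) | N(a,d))) | (forall b. P(b,b))
Drive negations inward (¬∀x A ≡ ∃x ¬A, ¬∃x A ≡ ∀x ¬A, De Morgan for ∧/∨):
  (forall a. forall d. (~P(a,d) & ~N(a,d))) | (forall b. P(b,b))
All bound variables are already distinct, so no renaming is needed.
Finally move all quantifiers to the prefix:
  forall a. forall d. forall b. (~P(a,d) & ~N(a,d) | P(b,b))
The prefix is forall a forall d forall b: 3 universal, 0 existential.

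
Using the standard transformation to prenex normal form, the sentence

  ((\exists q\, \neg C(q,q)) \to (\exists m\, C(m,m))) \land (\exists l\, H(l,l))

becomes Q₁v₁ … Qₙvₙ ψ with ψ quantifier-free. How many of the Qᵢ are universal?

1

First replace A → B with ¬A ∨ B.
  (\neg (\exists q\, \neg C(q,q)) \lor (\exists m\, C(m,m))) \land (\exists l\, H(l,l))
Drive negations inward (¬∀x A ≡ ∃x ¬A, ¬∃x A ≡ ∀x ¬A, De Morgan for ∧/∨):
  ((\forall q\, C(q,q)) \lor (\exists m\, C(m,m))) \land (\exists l\, H(l,l))
Finally move all quantifiers to the prefix:
  \forall q\, \exists m\, \exists l\, ((C(q,q) \lor C(m,m)) \land H(l,l))
The prefix is \forall q \exists m \exists l: 1 universal, 2 existential.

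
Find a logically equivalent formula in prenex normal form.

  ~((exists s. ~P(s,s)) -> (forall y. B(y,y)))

Eliminate → and ↔ using ¬ and ∨.
  ~(~(exists s. ~P(s,s)) | (forall y. B(y,y)))
Drive negations inward (¬∀x A ≡ ∃x ¬A, ¬∃x A ≡ ∀x ¬A, De Morgan for ∧/∨):
  (exists s. ~P(s,s)) & (exists y. ~B(y,y))
Pull the quantifiers to the front (each side's bound variable is not free in the other side):
  exists s. exists y. (~P(s,s) & ~B(y,y))

exists s. exists y. (~P(s,s) & ~B(y,y))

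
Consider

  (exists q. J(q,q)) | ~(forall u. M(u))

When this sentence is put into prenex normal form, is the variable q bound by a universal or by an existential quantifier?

existential

Push ¬ through the quantifiers and connectives to reach negation normal form:
  (exists q. J(q,q)) | (exists u. ~M(u))
All bound variables are already distinct, so no renaming is needed.
Extract every quantifier outward, since the variables are now distinct and don't occur free across branches:
  exists q. exists u. (J(q,q) | ~M(u))
The quantifier exists q sits under an even number of negations, so it remains existential.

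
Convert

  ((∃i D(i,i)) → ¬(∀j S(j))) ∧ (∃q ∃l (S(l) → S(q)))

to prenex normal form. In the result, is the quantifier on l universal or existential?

existential

First replace A → B with ¬A ∨ B.
  (¬(∃i D(i,i)) ∨ ¬(∀j S(j))) ∧ (∃q ∃l (¬S(l) ∨ S(q)))
Drive negations inward (¬∀x A ≡ ∃x ¬A, ¬∃x A ≡ ∀x ¬A, De Morgan for ∧/∨):
  ((∀i ¬D(i,i)) ∨ (∃j ¬S(j))) ∧ (∃q ∃l (¬S(l) ∨ S(q)))
All bound variables are already distinct, so no renaming is needed.
Extract every quantifier outward, since the variables are now distinct and don't occur free across branches:
  ∀i ∃j ∃q ∃l ((¬D(i,i) ∨ ¬S(j)) ∧ (¬S(l) ∨ S(q)))
The quantifier ∃l sits under an even number of negations (counting the antecedent side of each →), so it remains existential.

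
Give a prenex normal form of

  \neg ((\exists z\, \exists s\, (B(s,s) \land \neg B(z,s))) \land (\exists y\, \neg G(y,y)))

Drive negations inward (¬∀x A ≡ ∃x ¬A, ¬∃x A ≡ ∀x ¬A, De Morgan for ∧/∨):
  (\forall z\, \forall s\, (\neg B(s,s) \lor B(z,s))) \lor (\forall y\, G(y,y))
All bound variables are already distinct, so no renaming is needed.
Finally move all quantifiers to the prefix:
  \forall z\, \forall s\, \forall y\, (\neg B(s,s) \lor B(z,s) \lor G(y,y))

\forall z\, \forall s\, \forall y\, (\neg B(s,s) \lor B(z,s) \lor G(y,y))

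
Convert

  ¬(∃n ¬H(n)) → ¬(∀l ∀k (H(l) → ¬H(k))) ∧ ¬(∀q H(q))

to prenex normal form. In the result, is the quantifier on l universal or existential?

Eliminate → and ↔ using ¬ and ∨.
  ¬¬(∃n ¬H(n)) ∨ ¬(∀l ∀k (¬H(l) ∨ ¬H(k))) ∧ ¬(∀q H(q))
Push ¬ through the quantifiers and connectives to reach negation normal form:
  (∃n ¬H(n)) ∨ (∃l ∃k (H(l) ∧ H(k))) ∧ (∃q ¬H(q))
All bound variables are already distinct, so no renaming is needed.
Pull the quantifiers to the front (each side's bound variable is not free in the other side):
  ∃n ∃l ∃k ∃q (¬H(n) ∨ H(l) ∧ H(k) ∧ ¬H(q))
The quantifier ∀l sits under an odd number of negations (counting the antecedent side of each →), so it flips to ∃l.

existential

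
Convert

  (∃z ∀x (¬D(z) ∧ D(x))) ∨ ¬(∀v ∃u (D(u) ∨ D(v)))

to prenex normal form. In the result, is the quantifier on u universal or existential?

universal

Move each ¬ inward, flipping quantifiers it crosses:
  (∃z ∀x (¬D(z) ∧ D(x))) ∨ (∃v ∀u (¬D(u) ∧ ¬D(v)))
All bound variables are already distinct, so no renaming is needed.
Extract every quantifier outward, since the variables are now distinct and don't occur free across branches:
  ∃z ∀x ∃v ∀u (¬D(z) ∧ D(x) ∨ ¬D(u) ∧ ¬D(v))
The quantifier ∃u sits under an odd number of negations, so it flips to ∀u.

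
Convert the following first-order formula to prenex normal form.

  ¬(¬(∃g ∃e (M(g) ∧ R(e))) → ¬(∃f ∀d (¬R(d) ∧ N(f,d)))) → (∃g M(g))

Eliminate → and ↔ using ¬ and ∨.
  ¬¬(¬¬(∃g ∃e (M(g) ∧ R(e))) ∨ ¬(∃f ∀d (¬R(d) ∧ N(f,d)))) ∨ (∃g M(g))
Move each ¬ inward, flipping quantifiers it crosses:
  (∃g ∃e (M(g) ∧ R(e))) ∨ (∀f ∃d (R(d) ∨ ¬N(f,d))) ∨ (∃g M(g))
Rename bound variables to avoid capture: g↦y1.
  (∃g ∃e (M(g) ∧ R(e))) ∨ (∀f ∃d (R(d) ∨ ¬N(f,d))) ∨ (∃y1 M(y1))
Finally move all quantifiers to the prefix:
  ∃g ∃e ∀f ∃d ∃y1 (M(g) ∧ R(e) ∨ R(d) ∨ ¬N(f,d) ∨ M(y1))

∃g ∃e ∀f ∃d ∃y1 (M(g) ∧ R(e) ∨ R(d) ∨ ¬N(f,d) ∨ M(y1))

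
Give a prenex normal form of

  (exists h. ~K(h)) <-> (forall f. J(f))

forall h. forall f. exists u1. exists v. ((K(h) | J(f)) & (~J(u1) | ~K(v)))

First replace A → B with ¬A ∨ B; A ↔ B as (¬A ∨ B) ∧ (¬B ∨ A).
  (~(exists h. ~K(h)) | (forall f. J(f))) & (~(forall f. J(f)) | (exists h. ~K(h)))
Push ¬ through the quantifiers and connectives to reach negation normal form:
  ((forall h. K(h)) | (forall f. J(f))) & ((exists f. ~J(f)) | (exists h. ~K(h)))
Standardize variables apart so no two quantifiers bind the same name: f↦u1, h↦v.
  ((forall h. K(h)) | (forall f. J(f))) & ((exists u1. ~J(u1)) | (exists v. ~K(v)))
Extract every quantifier outward, since the variables are now distinct and don't occur free across branches:
  forall h. forall f. exists u1. exists v. ((K(h) | J(f)) & (~J(u1) | ~K(v)))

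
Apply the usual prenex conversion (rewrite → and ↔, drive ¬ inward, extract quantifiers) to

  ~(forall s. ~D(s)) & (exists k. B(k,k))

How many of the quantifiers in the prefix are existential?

2

Drive negations inward (¬∀x A ≡ ∃x ¬A, ¬∃x A ≡ ∀x ¬A, De Morgan for ∧/∨):
  (exists s. D(s)) & (exists k. B(k,k))
All bound variables are already distinct, so no renaming is needed.
Extract every quantifier outward, since the variables are now distinct and don't occur free across branches:
  exists s. exists k. (D(s) & B(k,k))
The prefix is exists s exists k: 0 universal, 2 existential.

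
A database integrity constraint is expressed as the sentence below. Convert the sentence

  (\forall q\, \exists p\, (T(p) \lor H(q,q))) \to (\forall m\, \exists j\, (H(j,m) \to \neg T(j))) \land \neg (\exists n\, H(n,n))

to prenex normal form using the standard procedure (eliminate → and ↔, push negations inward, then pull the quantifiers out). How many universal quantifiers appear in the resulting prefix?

3

First replace A → B with ¬A ∨ B.
  \neg (\forall q\, \exists p\, (T(p) \lor H(q,q))) \lor (\forall m\, \exists j\, (\neg H(j,m) \lor \neg T(j))) \land \neg (\exists n\, H(n,n))
Drive negations inward (¬∀x A ≡ ∃x ¬A, ¬∃x A ≡ ∀x ¬A, De Morgan for ∧/∨):
  (\exists q\, \forall p\, (\neg T(p) \land \neg H(q,q))) \lor (\forall m\, \exists j\, (\neg H(j,m) \lor \neg T(j))) \land (\forall n\, \neg H(n,n))
Extract every quantifier outward, since the variables are now distinct and don't occur free across branches:
  \exists q\, \forall p\, \forall m\, \exists j\, \forall n\, (\neg T(p) \land \neg H(q,q) \lor (\neg H(j,m) \lor \neg T(j)) \land \neg H(n,n))
The prefix is \exists q \forall p \forall m \exists j \forall n: 3 universal, 2 existential.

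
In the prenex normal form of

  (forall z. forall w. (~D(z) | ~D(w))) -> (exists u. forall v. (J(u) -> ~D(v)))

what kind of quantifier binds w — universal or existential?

existential

Eliminate → and ↔ using ¬ and ∨.
  ~(forall z. forall w. (~D(z) | ~D(w))) | (exists u. forall v. (~J(u) | ~D(v)))
Push ¬ through the quantifiers and connectives to reach negation normal form:
  (exists z. exists w. (D(z) & D(w))) | (exists u. forall v. (~J(u) | ~D(v)))
All bound variables are already distinct, so no renaming is needed.
Pull the quantifiers to the front (each side's bound variable is not free in the other side):
  exists z. exists w. exists u. forall v. (D(z) & D(w) | ~J(u) | ~D(v))
The quantifier forall w sits under an odd number of negations (counting the antecedent side of each →), so it flips to exists w.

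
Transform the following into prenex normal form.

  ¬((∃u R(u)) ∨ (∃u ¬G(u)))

Push ¬ through the quantifiers and connectives to reach negation normal form:
  (∀u ¬R(u)) ∧ (∀u G(u))
Standardize variables apart so no two quantifiers bind the same name: u↦z.
  (∀u ¬R(u)) ∧ (∀z G(z))
Finally move all quantifiers to the prefix:
  ∀u ∀z (¬R(u) ∧ G(z))

∀u ∀z (¬R(u) ∧ G(z))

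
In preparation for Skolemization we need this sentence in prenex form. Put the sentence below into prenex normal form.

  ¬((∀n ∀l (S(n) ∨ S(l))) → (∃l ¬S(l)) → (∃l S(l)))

∀n ∀l ∃w ∀c ((S(n) ∨ S(l)) ∧ ¬S(w) ∧ ¬S(c))

Rewrite implications/biconditionals: A → B as ¬A ∨ B.
  ¬(¬(∀n ∀l (S(n) ∨ S(l))) ∨ ¬(∃l ¬S(l)) ∨ (∃l S(l)))
Push ¬ through the quantifiers and connectives to reach negation normal form:
  (∀n ∀l (S(n) ∨ S(l))) ∧ (∃l ¬S(l)) ∧ (∀l ¬S(l))
Rename bound variables to avoid capture: l↦w, l↦c.
  (∀n ∀l (S(n) ∨ S(l))) ∧ (∃w ¬S(w)) ∧ (∀c ¬S(c))
Extract every quantifier outward, since the variables are now distinct and don't occur free across branches:
  ∀n ∀l ∃w ∀c ((S(n) ∨ S(l)) ∧ ¬S(w) ∧ ¬S(c))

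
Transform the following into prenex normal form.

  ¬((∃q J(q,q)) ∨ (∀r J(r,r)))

Move each ¬ inward, flipping quantifiers it crosses:
  (∀q ¬J(q,q)) ∧ (∃r ¬J(r,r))
Extract every quantifier outward, since the variables are now distinct and don't occur free across branches:
  ∀q ∃r (¬J(q,q) ∧ ¬J(r,r))

∀q ∃r (¬J(q,q) ∧ ¬J(r,r))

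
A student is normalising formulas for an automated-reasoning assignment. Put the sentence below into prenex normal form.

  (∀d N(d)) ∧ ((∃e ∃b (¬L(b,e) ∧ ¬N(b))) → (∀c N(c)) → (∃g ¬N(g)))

∀d ∀e ∀b ∃c ∃g (N(d) ∧ (L(b,e) ∨ N(b) ∨ ¬N(c) ∨ ¬N(g)))

First replace A → B with ¬A ∨ B.
  (∀d N(d)) ∧ (¬(∃e ∃b (¬L(b,e) ∧ ¬N(b))) ∨ ¬(∀c N(c)) ∨ (∃g ¬N(g)))
Drive negations inward (¬∀x A ≡ ∃x ¬A, ¬∃x A ≡ ∀x ¬A, De Morgan for ∧/∨):
  (∀d N(d)) ∧ ((∀e ∀b (L(b,e) ∨ N(b))) ∨ (∃c ¬N(c)) ∨ (∃g ¬N(g)))
Finally move all quantifiers to the prefix:
  ∀d ∀e ∀b ∃c ∃g (N(d) ∧ (L(b,e) ∨ N(b) ∨ ¬N(c) ∨ ¬N(g)))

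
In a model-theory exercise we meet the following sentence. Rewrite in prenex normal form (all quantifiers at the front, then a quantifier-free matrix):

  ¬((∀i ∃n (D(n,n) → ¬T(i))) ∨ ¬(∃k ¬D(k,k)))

Eliminate → and ↔ using ¬ and ∨.
  ¬((∀i ∃n (¬D(n,n) ∨ ¬T(i))) ∨ ¬(∃k ¬D(k,k)))
Push ¬ through the quantifiers and connectives to reach negation normal form:
  (∃i ∀n (D(n,n) ∧ T(i))) ∧ (∃k ¬D(k,k))
Finally move all quantifiers to the prefix:
  ∃i ∀n ∃k (D(n,n) ∧ T(i) ∧ ¬D(k,k))

∃i ∀n ∃k (D(n,n) ∧ T(i) ∧ ¬D(k,k))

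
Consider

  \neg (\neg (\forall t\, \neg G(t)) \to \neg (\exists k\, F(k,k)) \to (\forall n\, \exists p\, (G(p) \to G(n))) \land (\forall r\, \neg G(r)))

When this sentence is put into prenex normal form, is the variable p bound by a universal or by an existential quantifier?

First replace A → B with ¬A ∨ B.
  \neg (\neg \neg (\forall t\, \neg G(t)) \lor \neg \neg (\exists k\, F(k,k)) \lor (\forall n\, \exists p\, (\neg G(p) \lor G(n))) \land (\forall r\, \neg G(r)))
Push ¬ through the quantifiers and connectives to reach negation normal form:
  (\exists t\, G(t)) \land (\forall k\, \neg F(k,k)) \land ((\exists n\, \forall p\, (G(p) \land \neg G(n))) \lor (\exists r\, G(r)))
Extract every quantifier outward, since the variables are now distinct and don't occur free across branches:
  \exists t\, \forall k\, \exists n\, \forall p\, \exists r\, (G(t) \land \neg F(k,k) \land (G(p) \land \neg G(n) \lor G(r)))
The quantifier \exists p sits under an odd number of negations (counting the antecedent side of each →), so it flips to \forall p.

universal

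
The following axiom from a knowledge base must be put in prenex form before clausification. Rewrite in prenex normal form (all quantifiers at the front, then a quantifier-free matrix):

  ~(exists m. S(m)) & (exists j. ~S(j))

Push ¬ through the quantifiers and connectives to reach negation normal form:
  (forall m. ~S(m)) & (exists j. ~S(j))
Extract every quantifier outward, since the variables are now distinct and don't occur free across branches:
  forall m. exists j. (~S(m) & ~S(j))

forall m. exists j. (~S(m) & ~S(j))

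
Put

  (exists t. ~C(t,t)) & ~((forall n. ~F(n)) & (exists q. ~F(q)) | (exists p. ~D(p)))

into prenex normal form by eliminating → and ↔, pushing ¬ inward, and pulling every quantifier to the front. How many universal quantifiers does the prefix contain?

2

Push ¬ through the quantifiers and connectives to reach negation normal form:
  (exists t. ~C(t,t)) & ((exists n. F(n)) | (forall q. F(q))) & (forall p. D(p))
All bound variables are already distinct, so no renaming is needed.
Extract every quantifier outward, since the variables are now distinct and don't occur free across branches:
  exists t. exists n. forall q. forall p. (~C(t,t) & (F(n) | F(q)) & D(p))
The prefix is exists t exists n forall q forall p: 2 universal, 2 existential.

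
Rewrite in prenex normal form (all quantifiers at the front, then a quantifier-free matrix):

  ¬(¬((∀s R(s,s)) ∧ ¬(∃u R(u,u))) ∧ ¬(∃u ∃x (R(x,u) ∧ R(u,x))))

Move each ¬ inward, flipping quantifiers it crosses:
  (∀s R(s,s)) ∧ (∀u ¬R(u,u)) ∨ (∃u ∃x (R(x,u) ∧ R(u,x)))
Rename bound variables to avoid capture: u↦c.
  (∀s R(s,s)) ∧ (∀u ¬R(u,u)) ∨ (∃c ∃x (R(x,c) ∧ R(c,x)))
Extract every quantifier outward, since the variables are now distinct and don't occur free across branches:
  ∀s ∀u ∃c ∃x (R(s,s) ∧ ¬R(u,u) ∨ R(x,c) ∧ R(c,x))

∀s ∀u ∃c ∃x (R(s,s) ∧ ¬R(u,u) ∨ R(x,c) ∧ R(c,x))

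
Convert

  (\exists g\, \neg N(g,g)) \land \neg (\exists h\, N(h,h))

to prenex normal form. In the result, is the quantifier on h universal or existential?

universal

Drive negations inward (¬∀x A ≡ ∃x ¬A, ¬∃x A ≡ ∀x ¬A, De Morgan for ∧/∨):
  (\exists g\, \neg N(g,g)) \land (\forall h\, \neg N(h,h))
Finally move all quantifiers to the prefix:
  \exists g\, \forall h\, (\neg N(g,g) \land \neg N(h,h))
The quantifier \exists h sits under an odd number of negations, so it flips to \forall h.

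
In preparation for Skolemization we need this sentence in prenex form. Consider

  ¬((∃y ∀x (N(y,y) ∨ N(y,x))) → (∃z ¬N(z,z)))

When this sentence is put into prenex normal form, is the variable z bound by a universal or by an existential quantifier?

universal

First replace A → B with ¬A ∨ B.
  ¬(¬(∃y ∀x (N(y,y) ∨ N(y,x))) ∨ (∃z ¬N(z,z)))
Push ¬ through the quantifiers and connectives to reach negation normal form:
  (∃y ∀x (N(y,y) ∨ N(y,x))) ∧ (∀z N(z,z))
All bound variables are already distinct, so no renaming is needed.
Extract every quantifier outward, since the variables are now distinct and don't occur free across branches:
  ∃y ∀x ∀z ((N(y,y) ∨ N(y,x)) ∧ N(z,z))
The quantifier ∃z sits under an odd number of negations (counting the antecedent side of each →), so it flips to ∀z.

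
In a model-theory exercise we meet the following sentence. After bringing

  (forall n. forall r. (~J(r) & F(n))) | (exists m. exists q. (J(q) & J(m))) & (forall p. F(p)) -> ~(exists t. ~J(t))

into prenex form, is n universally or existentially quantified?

First replace A → B with ¬A ∨ B.
  ~((forall n. forall r. (~J(r) & F(n))) | (exists m. exists q. (J(q) & J(m))) & (forall p. F(p))) | ~(exists t. ~J(t))
Drive negations inward (¬∀x A ≡ ∃x ¬A, ¬∃x A ≡ ∀x ¬A, De Morgan for ∧/∨):
  (exists n. exists r. (J(r) | ~F(n))) & ((forall m. forall q. (~J(q) | ~J(m))) | (exists p. ~F(p))) | (forall t. J(t))
All bound variables are already distinct, so no renaming is needed.
Extract every quantifier outward, since the variables are now distinct and don't occur free across branches:
  exists n. exists r. forall m. forall q. exists p. forall t. ((J(r) | ~F(n)) & (~J(q) | ~J(m) | ~F(p)) | J(t))
The quantifier forall n sits under an odd number of negations (counting the antecedent side of each →), so it flips to exists n.

existential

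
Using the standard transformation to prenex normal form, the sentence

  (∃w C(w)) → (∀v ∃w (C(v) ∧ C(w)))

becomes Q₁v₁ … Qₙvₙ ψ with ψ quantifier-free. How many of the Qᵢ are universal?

2

Rewrite implications/biconditionals: A → B as ¬A ∨ B.
  ¬(∃w C(w)) ∨ (∀v ∃w (C(v) ∧ C(w)))
Move each ¬ inward, flipping quantifiers it crosses:
  (∀w ¬C(w)) ∨ (∀v ∃w (C(v) ∧ C(w)))
Rename bound variables to avoid capture: w↦q.
  (∀w ¬C(w)) ∨ (∀v ∃q (C(v) ∧ C(q)))
Extract every quantifier outward, since the variables are now distinct and don't occur free across branches:
  ∀w ∀v ∃q (¬C(w) ∨ C(v) ∧ C(q))
The prefix is ∀w ∀v ∃q: 2 universal, 1 existential.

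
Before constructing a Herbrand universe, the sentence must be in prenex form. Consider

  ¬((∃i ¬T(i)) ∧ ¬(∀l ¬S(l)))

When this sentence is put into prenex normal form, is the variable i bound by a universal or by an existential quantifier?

universal

Drive negations inward (¬∀x A ≡ ∃x ¬A, ¬∃x A ≡ ∀x ¬A, De Morgan for ∧/∨):
  (∀i T(i)) ∨ (∀l ¬S(l))
All bound variables are already distinct, so no renaming is needed.
Pull the quantifiers to the front (each side's bound variable is not free in the other side):
  ∀i ∀l (T(i) ∨ ¬S(l))
The quantifier ∃i sits under an odd number of negations, so it flips to ∀i.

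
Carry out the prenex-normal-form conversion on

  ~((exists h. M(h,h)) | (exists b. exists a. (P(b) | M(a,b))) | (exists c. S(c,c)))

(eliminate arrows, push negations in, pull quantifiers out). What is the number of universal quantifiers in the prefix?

Push ¬ through the quantifiers and connectives to reach negation normal form:
  (forall h. ~M(h,h)) & (forall b. forall a. (~P(b) & ~M(a,b))) & (forall c. ~S(c,c))
Extract every quantifier outward, since the variables are now distinct and don't occur free across branches:
  forall h. forall b. forall a. forall c. (~M(h,h) & ~P(b) & ~M(a,b) & ~S(c,c))
The prefix is forall h forall b forall a forall c: 4 universal, 0 existential.

4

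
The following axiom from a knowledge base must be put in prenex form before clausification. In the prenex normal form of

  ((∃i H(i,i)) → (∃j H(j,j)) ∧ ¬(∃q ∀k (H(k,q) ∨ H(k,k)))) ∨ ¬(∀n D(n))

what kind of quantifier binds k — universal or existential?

existential

Eliminate → and ↔ using ¬ and ∨.
  ¬(∃i H(i,i)) ∨ (∃j H(j,j)) ∧ ¬(∃q ∀k (H(k,q) ∨ H(k,k))) ∨ ¬(∀n D(n))
Move each ¬ inward, flipping quantifiers it crosses:
  (∀i ¬H(i,i)) ∨ (∃j H(j,j)) ∧ (∀q ∃k (¬H(k,q) ∧ ¬H(k,k))) ∨ (∃n ¬D(n))
Extract every quantifier outward, since the variables are now distinct and don't occur free across branches:
  ∀i ∃j ∀q ∃k ∃n (¬H(i,i) ∨ H(j,j) ∧ ¬H(k,q) ∧ ¬H(k,k) ∨ ¬D(n))
The quantifier ∀k sits under an odd number of negations (counting the antecedent side of each →), so it flips to ∃k.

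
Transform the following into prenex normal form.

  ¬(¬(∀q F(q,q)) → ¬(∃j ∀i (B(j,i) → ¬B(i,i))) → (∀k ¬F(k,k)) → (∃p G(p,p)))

Rewrite implications/biconditionals: A → B as ¬A ∨ B.
  ¬(¬¬(∀q F(q,q)) ∨ ¬¬(∃j ∀i (¬B(j,i) ∨ ¬B(i,i))) ∨ ¬(∀k ¬F(k,k)) ∨ (∃p G(p,p)))
Drive negations inward (¬∀x A ≡ ∃x ¬A, ¬∃x A ≡ ∀x ¬A, De Morgan for ∧/∨):
  (∃q ¬F(q,q)) ∧ (∀j ∃i (B(j,i) ∧ B(i,i))) ∧ (∀k ¬F(k,k)) ∧ (∀p ¬G(p,p))
Pull the quantifiers to the front (each side's bound variable is not free in the other side):
  ∃q ∀j ∃i ∀k ∀p (¬F(q,q) ∧ B(j,i) ∧ B(i,i) ∧ ¬F(k,k) ∧ ¬G(p,p))

∃q ∀j ∃i ∀k ∀p (¬F(q,q) ∧ B(j,i) ∧ B(i,i) ∧ ¬F(k,k) ∧ ¬G(p,p))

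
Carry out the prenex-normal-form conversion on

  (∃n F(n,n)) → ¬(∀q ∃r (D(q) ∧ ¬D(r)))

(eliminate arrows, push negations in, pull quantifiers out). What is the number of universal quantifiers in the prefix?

2

Eliminate → and ↔ using ¬ and ∨.
  ¬(∃n F(n,n)) ∨ ¬(∀q ∃r (D(q) ∧ ¬D(r)))
Move each ¬ inward, flipping quantifiers it crosses:
  (∀n ¬F(n,n)) ∨ (∃q ∀r (¬D(q) ∨ D(r)))
All bound variables are already distinct, so no renaming is needed.
Pull the quantifiers to the front (each side's bound variable is not free in the other side):
  ∀n ∃q ∀r (¬F(n,n) ∨ ¬D(q) ∨ D(r))
The prefix is ∀n ∃q ∀r: 2 universal, 1 existential.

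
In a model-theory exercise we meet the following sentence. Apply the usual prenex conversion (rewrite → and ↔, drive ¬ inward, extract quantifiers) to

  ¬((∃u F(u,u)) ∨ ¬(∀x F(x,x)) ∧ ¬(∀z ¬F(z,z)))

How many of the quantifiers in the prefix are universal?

3

Move each ¬ inward, flipping quantifiers it crosses:
  (∀u ¬F(u,u)) ∧ ((∀x F(x,x)) ∨ (∀z ¬F(z,z)))
All bound variables are already distinct, so no renaming is needed.
Finally move all quantifiers to the prefix:
  ∀u ∀x ∀z (¬F(u,u) ∧ (F(x,x) ∨ ¬F(z,z)))
The prefix is ∀u ∀x ∀z: 3 universal, 0 existential.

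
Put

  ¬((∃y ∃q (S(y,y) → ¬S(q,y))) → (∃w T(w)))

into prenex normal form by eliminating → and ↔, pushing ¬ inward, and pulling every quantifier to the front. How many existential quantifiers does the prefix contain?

First replace A → B with ¬A ∨ B.
  ¬(¬(∃y ∃q (¬S(y,y) ∨ ¬S(q,y))) ∨ (∃w T(w)))
Move each ¬ inward, flipping quantifiers it crosses:
  (∃y ∃q (¬S(y,y) ∨ ¬S(q,y))) ∧ (∀w ¬T(w))
All bound variables are already distinct, so no renaming is needed.
Finally move all quantifiers to the prefix:
  ∃y ∃q ∀w ((¬S(y,y) ∨ ¬S(q,y)) ∧ ¬T(w))
The prefix is ∃y ∃q ∀w: 1 universal, 2 existential.

2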